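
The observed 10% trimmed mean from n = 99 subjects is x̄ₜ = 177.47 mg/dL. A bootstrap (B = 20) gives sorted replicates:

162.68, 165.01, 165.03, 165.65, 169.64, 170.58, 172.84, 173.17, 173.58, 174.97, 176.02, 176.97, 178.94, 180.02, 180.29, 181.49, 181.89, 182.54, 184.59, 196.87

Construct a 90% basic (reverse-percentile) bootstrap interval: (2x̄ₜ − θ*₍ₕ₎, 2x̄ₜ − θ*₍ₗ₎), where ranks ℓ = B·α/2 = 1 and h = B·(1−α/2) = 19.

Percentile endpoints at ranks 1 and 19: θ*₍1₎ = 162.68, θ*₍19₎ = 184.59.
Basic interval reflects these around x̄ₜ:
  lower = 2 × 177.47 − 184.59 = 170.35
  upper = 2 × 177.47 − 162.68 = 192.26

(170.35, 192.26)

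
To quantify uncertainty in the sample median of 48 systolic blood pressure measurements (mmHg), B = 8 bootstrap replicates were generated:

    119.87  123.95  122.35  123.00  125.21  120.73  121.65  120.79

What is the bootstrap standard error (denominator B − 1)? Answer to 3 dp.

SE* = 1.799

Bootstrap SE is the standard deviation of the 8 replicate medians.
Mean of replicates: (119.87 + 123.95 + 122.35 + 123.00 + 125.21 + 120.73 + 121.65 + 120.79) / 8 = 977.5500 / 8 = 122.1937
Sum of squared deviations: (−2.3237)² + (+1.7563)² + (+0.1562)² + (+0.8063)² + (+3.0162)² + (−1.4637)² + (−0.5437)² + (−1.4037)² = 22.6652
Variance = 22.6652 / 7 = 3.2379
SE* = √3.2379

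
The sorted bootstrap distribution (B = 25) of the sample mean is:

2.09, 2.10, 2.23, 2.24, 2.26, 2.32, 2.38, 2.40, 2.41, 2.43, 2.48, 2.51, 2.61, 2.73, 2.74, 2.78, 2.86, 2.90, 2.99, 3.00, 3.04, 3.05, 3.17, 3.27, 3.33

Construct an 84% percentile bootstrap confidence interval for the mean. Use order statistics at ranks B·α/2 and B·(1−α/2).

α = 0.16; lower rank = 25 × 0.080 = 2; upper rank = 25 × 0.920 = 23.
The 2nd smallest replicate is 2.10; the 23rd is 3.17.

(2.10, 3.17)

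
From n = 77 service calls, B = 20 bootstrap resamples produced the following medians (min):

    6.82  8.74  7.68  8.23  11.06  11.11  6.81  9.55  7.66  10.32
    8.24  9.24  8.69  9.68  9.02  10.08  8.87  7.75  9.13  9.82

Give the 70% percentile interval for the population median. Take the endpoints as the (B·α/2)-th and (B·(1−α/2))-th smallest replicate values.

Sorted replicates: 6.81, 6.82, 7.66, 7.68, 7.75, 8.23, 8.24, 8.69, 8.74, 8.87, 9.02, 9.13, 9.24, 9.55, 9.68, 9.82, 10.08, 10.32, 11.06, 11.11
α = 0.30; lower rank = 20 × 0.150 = 3; upper rank = 20 × 0.850 = 17.
The 3rd smallest replicate is 7.66; the 17th is 10.08.

(7.66, 10.08)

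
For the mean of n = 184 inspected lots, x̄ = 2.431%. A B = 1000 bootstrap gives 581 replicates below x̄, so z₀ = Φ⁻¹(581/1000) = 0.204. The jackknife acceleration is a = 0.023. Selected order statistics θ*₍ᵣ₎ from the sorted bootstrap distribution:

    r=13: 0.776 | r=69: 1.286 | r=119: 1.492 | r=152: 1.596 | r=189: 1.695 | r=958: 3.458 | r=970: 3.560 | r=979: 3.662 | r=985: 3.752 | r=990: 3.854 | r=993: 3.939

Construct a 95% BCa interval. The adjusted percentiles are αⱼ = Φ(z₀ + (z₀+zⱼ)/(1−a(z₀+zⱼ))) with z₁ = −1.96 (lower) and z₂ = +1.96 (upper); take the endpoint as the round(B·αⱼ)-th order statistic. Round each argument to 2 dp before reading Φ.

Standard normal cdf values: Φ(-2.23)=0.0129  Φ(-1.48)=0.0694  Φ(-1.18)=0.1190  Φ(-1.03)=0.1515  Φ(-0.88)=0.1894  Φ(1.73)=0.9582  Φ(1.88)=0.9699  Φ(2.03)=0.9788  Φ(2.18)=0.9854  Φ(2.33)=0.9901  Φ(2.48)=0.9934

(1.286, 3.939)

Lower: z₀ + z₁ = 0.204 + (-1.960) = -1.756; 1 − a(z₀+z₁) = 1 − (0.023)(-1.756) = 1.0404; argument = 0.204 + (-1.756)/1.0404 = -1.4838 → -1.48.
α₁ = Φ(-1.48) = 0.0694; rank = round(1000 × 0.0694) = 69; θ*₍69₎ = 1.286.
Upper: z₀ + z₂ = 2.164; 1 − a(z₀+z₂) = 0.9502; argument = 2.4813 → 2.48; α₂ = 0.9934; rank = 993; θ*₍993₎ = 3.939.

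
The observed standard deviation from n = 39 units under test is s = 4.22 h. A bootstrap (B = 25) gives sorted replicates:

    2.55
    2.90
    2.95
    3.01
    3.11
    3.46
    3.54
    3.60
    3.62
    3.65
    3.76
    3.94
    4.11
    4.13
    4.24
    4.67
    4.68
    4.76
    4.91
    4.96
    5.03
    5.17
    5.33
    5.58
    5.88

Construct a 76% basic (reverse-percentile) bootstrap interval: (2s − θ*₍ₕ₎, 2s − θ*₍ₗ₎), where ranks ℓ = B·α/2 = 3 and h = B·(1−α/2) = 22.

(3.27, 5.49)

Percentile endpoints at ranks 3 and 22: θ*₍3₎ = 2.95, θ*₍22₎ = 5.17.
Basic interval reflects these around s:
  lower = 2 × 4.22 − 5.17 = 3.27
  upper = 2 × 4.22 − 2.95 = 5.49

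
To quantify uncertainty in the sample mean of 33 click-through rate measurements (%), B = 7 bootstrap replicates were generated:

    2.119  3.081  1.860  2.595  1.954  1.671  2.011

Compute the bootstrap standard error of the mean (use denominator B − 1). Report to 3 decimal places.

Bootstrap SE is the standard deviation of the 7 replicate means.
Mean of replicates: (2.119 + 3.081 + 1.860 + 2.595 + 1.954 + 1.671 + 2.011) / 7 = 15.2910 / 7 = 2.1844
Sum of squared deviations: (−0.0654)² + (+0.8966)² + (−0.3244)² + (+0.4106)² + (−0.2304)² + (−0.5134)² + (−0.1734)² = 1.4287
Variance = 1.4287 / 6 = 0.2381
SE* = √0.2381

SE* = 0.488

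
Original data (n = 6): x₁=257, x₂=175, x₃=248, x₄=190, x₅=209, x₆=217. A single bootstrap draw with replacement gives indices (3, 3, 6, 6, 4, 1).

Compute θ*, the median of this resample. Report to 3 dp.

Resample values: 248, 248, 217, 217, 190, 257.
Sorted: 190, 217, 217, 248, 248, 257
Median = average of the two middle values = 232.500

θ* = 232.500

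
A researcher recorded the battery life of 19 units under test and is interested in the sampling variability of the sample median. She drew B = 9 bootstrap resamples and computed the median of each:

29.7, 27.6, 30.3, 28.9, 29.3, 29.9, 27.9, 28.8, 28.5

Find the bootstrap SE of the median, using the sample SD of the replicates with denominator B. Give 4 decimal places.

SE* = 0.8530

Bootstrap SE is the standard deviation of the 9 replicate medians.
Mean of replicates: (29.7 + 27.6 + 30.3 + 28.9 + 29.3 + 29.9 + 27.9 + 28.8 + 28.5) / 9 = 260.90000 / 9 = 28.98889
Sum of squared deviations: (+0.71111)² + (−1.38889)² + (+1.31111)² + (−0.08889)² + (+0.31111)² + (+0.91111)² + (−1.08889)² + (−0.18889)² + (−0.48889)² = 6.54889
Variance = 6.54889 / 9 = 0.72765
SE* = √0.72765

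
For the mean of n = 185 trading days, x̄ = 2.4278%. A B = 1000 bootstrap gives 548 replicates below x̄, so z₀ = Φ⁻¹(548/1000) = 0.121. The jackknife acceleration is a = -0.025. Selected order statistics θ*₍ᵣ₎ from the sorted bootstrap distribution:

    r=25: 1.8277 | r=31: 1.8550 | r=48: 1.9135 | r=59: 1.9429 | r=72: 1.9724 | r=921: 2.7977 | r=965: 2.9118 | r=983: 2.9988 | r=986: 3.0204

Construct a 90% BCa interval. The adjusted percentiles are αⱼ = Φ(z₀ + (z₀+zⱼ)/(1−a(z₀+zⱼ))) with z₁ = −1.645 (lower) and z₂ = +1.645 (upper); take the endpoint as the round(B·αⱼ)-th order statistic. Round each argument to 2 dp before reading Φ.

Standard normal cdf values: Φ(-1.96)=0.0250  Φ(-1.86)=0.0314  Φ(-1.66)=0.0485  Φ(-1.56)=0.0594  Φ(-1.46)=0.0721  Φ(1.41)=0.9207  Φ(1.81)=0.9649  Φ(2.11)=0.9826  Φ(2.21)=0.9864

Lower: z₀ + z₁ = 0.121 + (-1.645) = -1.524; 1 − a(z₀+z₁) = 1 − (-0.025)(-1.524) = 0.9619; argument = 0.121 + (-1.524)/0.9619 = -1.4634 → -1.46.
α₁ = Φ(-1.46) = 0.0721; rank = round(1000 × 0.0721) = 72; θ*₍72₎ = 1.9724.
Upper: z₀ + z₂ = 1.766; 1 − a(z₀+z₂) = 1.0441; argument = 1.8123 → 1.81; α₂ = 0.9649; rank = 965; θ*₍965₎ = 2.9118.

(1.9724, 2.9118)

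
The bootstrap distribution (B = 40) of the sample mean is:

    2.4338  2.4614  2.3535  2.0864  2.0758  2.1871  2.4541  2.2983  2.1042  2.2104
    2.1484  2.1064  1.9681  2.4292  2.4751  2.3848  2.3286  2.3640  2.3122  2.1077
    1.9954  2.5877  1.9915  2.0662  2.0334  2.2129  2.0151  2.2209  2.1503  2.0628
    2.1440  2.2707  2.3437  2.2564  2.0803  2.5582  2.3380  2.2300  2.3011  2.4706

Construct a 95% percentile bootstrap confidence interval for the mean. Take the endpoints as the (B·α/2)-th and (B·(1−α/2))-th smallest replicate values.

Sorted replicates: 1.9681, 1.9915, 1.9954, 2.0151, 2.0334, 2.0628, 2.0662, 2.0758, 2.0803, 2.0864, 2.1042, 2.1064, 2.1077, 2.1440, 2.1484, 2.1503, 2.1871, 2.2104, 2.2129, 2.2209, 2.2300, 2.2564, 2.2707, 2.2983, 2.3011, 2.3122, 2.3286, 2.3380, 2.3437, 2.3535, 2.3640, 2.3848, 2.4292, 2.4338, 2.4541, 2.4614, 2.4706, 2.4751, 2.5582, 2.5877
α = 0.05; lower rank = 40 × 0.025 = 1; upper rank = 40 × 0.975 = 39.
The 1st smallest replicate is 1.9681; the 39th is 2.5582.

(1.9681, 2.5582)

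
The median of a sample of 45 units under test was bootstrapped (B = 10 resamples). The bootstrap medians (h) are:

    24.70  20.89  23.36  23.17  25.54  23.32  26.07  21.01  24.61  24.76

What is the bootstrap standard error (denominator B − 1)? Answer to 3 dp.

Bootstrap SE is the standard deviation of the 10 replicate medians.
Mean of replicates: (24.70 + 20.89 + 23.36 + 23.17 + 25.54 + 23.32 + 26.07 + 21.01 + 24.61 + 24.76) / 10 = 237.4300 / 10 = 23.7430
Sum of squared deviations: (+0.9570)² + (−2.8530)² + (−0.3830)² + (−0.5730)² + (+1.7970)² + (−0.4230)² + (+2.3270)² + (−2.7330)² + (+0.8670)² + (+1.0170)² = 27.6088
Variance = 27.6088 / 9 = 3.0676
SE* = √3.0676

SE* = 1.751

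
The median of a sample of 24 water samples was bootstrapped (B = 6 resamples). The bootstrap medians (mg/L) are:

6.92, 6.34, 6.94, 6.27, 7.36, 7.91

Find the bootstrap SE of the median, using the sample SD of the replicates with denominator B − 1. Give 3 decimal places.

SE* = 0.620

Bootstrap SE is the standard deviation of the 6 replicate medians.
Mean of replicates: (6.92 + 6.34 + 6.94 + 6.27 + 7.36 + 7.91) / 6 = 41.7400 / 6 = 6.9567
Sum of squared deviations: (−0.0367)² + (−0.6167)² + (−0.0167)² + (−0.6867)² + (+0.4033)² + (+0.9533)² = 1.9249
Variance = 1.9249 / 5 = 0.3850
SE* = √0.3850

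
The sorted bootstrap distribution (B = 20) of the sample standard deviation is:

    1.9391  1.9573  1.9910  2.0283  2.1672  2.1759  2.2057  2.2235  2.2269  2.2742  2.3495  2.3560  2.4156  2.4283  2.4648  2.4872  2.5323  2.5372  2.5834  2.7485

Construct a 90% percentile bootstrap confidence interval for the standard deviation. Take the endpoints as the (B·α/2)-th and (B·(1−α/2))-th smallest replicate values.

α = 0.10; lower rank = 20 × 0.050 = 1; upper rank = 20 × 0.950 = 19.
The 1st smallest replicate is 1.9391; the 19th is 2.5834.

(1.9391, 2.5834)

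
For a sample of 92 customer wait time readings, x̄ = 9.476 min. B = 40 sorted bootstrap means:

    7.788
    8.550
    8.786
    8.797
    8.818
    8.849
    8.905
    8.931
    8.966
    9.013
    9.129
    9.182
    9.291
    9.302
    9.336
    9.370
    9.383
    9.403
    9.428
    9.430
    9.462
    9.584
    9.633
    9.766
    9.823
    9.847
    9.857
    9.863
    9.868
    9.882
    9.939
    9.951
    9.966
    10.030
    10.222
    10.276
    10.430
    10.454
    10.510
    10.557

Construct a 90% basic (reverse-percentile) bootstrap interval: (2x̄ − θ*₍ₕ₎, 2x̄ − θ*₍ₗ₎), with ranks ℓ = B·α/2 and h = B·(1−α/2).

(8.498, 10.402)

Percentile endpoints at ranks 2 and 38: θ*₍2₎ = 8.550, θ*₍38₎ = 10.454.
Basic interval reflects these around x̄:
  lower = 2 × 9.476 − 10.454 = 8.498
  upper = 2 × 9.476 − 8.550 = 10.402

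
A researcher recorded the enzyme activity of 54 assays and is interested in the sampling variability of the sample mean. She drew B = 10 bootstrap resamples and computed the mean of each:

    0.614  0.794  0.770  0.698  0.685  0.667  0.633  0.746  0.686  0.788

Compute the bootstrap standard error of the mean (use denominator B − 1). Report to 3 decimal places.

Bootstrap SE is the standard deviation of the 10 replicate means.
Mean of replicates: (0.614 + 0.794 + 0.770 + 0.698 + 0.685 + 0.667 + 0.633 + 0.746 + 0.686 + 0.788) / 10 = 7.08100 / 10 = 0.70810
Sum of squared deviations: (−0.09410)² + (+0.08590)² + (+0.06190)² + (−0.01010)² + (−0.02310)² + (−0.04110)² + (−0.07510)² + (+0.03790)² + (−0.02210)² + (+0.07990)² = 0.03634
Variance = 0.03634 / 9 = 0.00404
SE* = √0.00404

SE* = 0.064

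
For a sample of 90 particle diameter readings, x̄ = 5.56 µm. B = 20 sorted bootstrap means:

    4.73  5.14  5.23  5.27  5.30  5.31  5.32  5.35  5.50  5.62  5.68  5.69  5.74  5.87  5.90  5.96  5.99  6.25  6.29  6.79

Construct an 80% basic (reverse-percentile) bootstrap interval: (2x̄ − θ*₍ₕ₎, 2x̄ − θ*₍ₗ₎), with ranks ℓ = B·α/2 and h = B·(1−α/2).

(4.87, 5.98)

Percentile endpoints at ranks 2 and 18: θ*₍2₎ = 5.14, θ*₍18₎ = 6.25.
Basic interval reflects these around x̄:
  lower = 2 × 5.56 − 6.25 = 4.87
  upper = 2 × 5.56 − 5.14 = 5.98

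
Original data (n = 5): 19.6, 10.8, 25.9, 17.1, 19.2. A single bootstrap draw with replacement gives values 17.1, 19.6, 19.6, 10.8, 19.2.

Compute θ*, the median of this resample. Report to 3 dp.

θ* = 19.200

Sorted: 10.8, 17.1, 19.2, 19.6, 19.6
Median = middle value = 19.200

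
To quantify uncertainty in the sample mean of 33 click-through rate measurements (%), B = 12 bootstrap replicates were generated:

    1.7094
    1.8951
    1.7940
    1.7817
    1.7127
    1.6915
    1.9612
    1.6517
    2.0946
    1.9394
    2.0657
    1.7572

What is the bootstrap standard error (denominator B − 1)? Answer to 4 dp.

Bootstrap SE is the standard deviation of the 12 replicate means.
Mean of replicates: (1.7094 + 1.8951 + 1.7940 + 1.7817 + 1.7127 + 1.6915 + 1.9612 + 1.6517 + 2.0946 + 1.9394 + 2.0657 + 1.7572) / 12 = 22.05420 / 12 = 1.83785
Sum of squared deviations: (−0.12845)² + (+0.05725)² + (−0.04385)² + (−0.05615)² + (−0.12515)² + (−0.14635)² + (+0.12335)² + (−0.18615)² + (+0.25675)² + (+0.10155)² + (+0.22785)² + (−0.08065)² = 0.24645
Variance = 0.24645 / 11 = 0.02240
SE* = √0.02240

SE* = 0.1497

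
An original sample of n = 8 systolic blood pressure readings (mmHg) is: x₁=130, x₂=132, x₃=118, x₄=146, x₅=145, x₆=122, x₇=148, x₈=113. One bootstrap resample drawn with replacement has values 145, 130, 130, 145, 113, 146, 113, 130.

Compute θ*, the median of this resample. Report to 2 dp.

θ* = 130.00

Sorted: 113, 113, 130, 130, 130, 145, 145, 146
Median = average of the two middle values = 130.00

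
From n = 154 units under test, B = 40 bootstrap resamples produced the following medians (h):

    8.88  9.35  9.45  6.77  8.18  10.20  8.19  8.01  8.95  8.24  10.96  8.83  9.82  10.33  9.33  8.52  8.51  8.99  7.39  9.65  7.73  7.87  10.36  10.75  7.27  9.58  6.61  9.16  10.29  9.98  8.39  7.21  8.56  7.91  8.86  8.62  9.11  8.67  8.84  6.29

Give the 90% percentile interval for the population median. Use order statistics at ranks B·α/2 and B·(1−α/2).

(6.61, 10.36)

Sorted replicates: 6.29, 6.61, 6.77, 7.21, 7.27, 7.39, 7.73, 7.87, 7.91, 8.01, 8.18, 8.19, 8.24, 8.39, 8.51, 8.52, 8.56, 8.62, 8.67, 8.83, 8.84, 8.86, 8.88, 8.95, 8.99, 9.11, 9.16, 9.33, 9.35, 9.45, 9.58, 9.65, 9.82, 9.98, 10.20, 10.29, 10.33, 10.36, 10.75, 10.96
α = 0.10; lower rank = 40 × 0.050 = 2; upper rank = 40 × 0.950 = 38.
The 2nd smallest replicate is 6.61; the 38th is 10.36.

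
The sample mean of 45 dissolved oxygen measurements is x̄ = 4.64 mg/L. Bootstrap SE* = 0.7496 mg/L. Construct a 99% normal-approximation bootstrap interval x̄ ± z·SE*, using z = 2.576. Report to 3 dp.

(2.709, 6.571)

Margin = 2.576 × 0.7496 = 1.9310
Interval: 4.64 ± 1.9310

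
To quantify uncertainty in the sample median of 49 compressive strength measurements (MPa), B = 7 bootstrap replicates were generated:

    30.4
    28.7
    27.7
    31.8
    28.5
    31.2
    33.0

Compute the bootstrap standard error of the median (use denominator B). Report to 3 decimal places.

SE* = 1.806

Bootstrap SE is the standard deviation of the 7 replicate medians.
Mean of replicates: (30.4 + 28.7 + 27.7 + 31.8 + 28.5 + 31.2 + 33.0) / 7 = 211.3000 / 7 = 30.1857
Sum of squared deviations: (+0.2143)² + (−1.4857)² + (−2.4857)² + (+1.6143)² + (−1.6857)² + (+1.0143)² + (+2.8143)² = 22.8286
Variance = 22.8286 / 7 = 3.2612
SE* = √3.2612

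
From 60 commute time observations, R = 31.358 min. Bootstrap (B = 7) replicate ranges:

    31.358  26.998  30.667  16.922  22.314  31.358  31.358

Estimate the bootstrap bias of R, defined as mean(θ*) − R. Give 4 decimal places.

mean(θ*) = (31.358 + 26.998 + 30.667 + 16.922 + 22.314 + 31.358 + 31.358) / 7 = 27.28214
bias = 27.28214 − 31.358

bias = −4.0759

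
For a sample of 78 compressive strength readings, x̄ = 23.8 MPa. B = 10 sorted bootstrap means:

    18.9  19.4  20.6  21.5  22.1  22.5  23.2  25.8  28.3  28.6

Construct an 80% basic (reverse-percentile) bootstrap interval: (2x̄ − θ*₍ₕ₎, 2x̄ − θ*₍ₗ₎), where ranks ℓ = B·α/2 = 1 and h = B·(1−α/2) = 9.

Percentile endpoints at ranks 1 and 9: θ*₍1₎ = 18.9, θ*₍9₎ = 28.3.
Basic interval reflects these around x̄:
  lower = 2 × 23.8 − 28.3 = 19.3
  upper = 2 × 23.8 − 18.9 = 28.7

(19.3, 28.7)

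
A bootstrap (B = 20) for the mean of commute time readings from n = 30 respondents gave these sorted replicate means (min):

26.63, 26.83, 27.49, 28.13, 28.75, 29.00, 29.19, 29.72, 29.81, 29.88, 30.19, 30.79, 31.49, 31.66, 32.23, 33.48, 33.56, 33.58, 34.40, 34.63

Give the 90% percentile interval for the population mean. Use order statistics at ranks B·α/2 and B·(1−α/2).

α = 0.10; lower rank = 20 × 0.050 = 1; upper rank = 20 × 0.950 = 19.
The 1st smallest replicate is 26.63; the 19th is 34.40.

(26.63, 34.40)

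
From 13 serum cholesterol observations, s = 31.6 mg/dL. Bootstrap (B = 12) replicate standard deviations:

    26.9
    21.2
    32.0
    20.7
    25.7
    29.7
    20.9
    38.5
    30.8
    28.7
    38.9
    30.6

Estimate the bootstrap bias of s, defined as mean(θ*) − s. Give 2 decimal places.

bias = −2.88

mean(θ*) = (26.9 + 21.2 + 32.0 + 20.7 + 25.7 + 29.7 + 20.9 + 38.5 + 30.8 + 28.7 + 38.9 + 30.6) / 12 = 28.717
bias = 28.717 − 31.6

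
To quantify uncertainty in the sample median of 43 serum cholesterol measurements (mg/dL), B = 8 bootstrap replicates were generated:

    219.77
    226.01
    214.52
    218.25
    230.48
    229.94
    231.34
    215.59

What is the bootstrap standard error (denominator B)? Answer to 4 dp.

Bootstrap SE is the standard deviation of the 8 replicate medians.
Mean of replicates: (219.77 + 226.01 + 214.52 + 218.25 + 230.48 + 229.94 + 231.34 + 215.59) / 8 = 1785.90000 / 8 = 223.23750
Sum of squared deviations: (−3.46750)² + (+2.77250)² + (−8.71750)² + (−4.98750)² + (+7.24250)² + (+6.70250)² + (+8.10250)² + (−7.64750)² = 342.09235
Variance = 342.09235 / 8 = 42.76154
SE* = √42.76154

SE* = 6.5392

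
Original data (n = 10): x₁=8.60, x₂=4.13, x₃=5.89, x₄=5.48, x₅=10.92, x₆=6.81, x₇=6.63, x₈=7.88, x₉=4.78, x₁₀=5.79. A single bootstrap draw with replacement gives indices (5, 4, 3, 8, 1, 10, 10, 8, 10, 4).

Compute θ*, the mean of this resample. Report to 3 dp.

Resample values: 10.92, 5.48, 5.89, 7.88, 8.60, 5.79, 5.79, 7.88, 5.79, 5.48.
Mean = (10.92 + 5.48 + 5.89 + 7.88 + 8.60 + 5.79 + 5.79 + 7.88 + 5.79 + 5.48) / 10 = 69.500 / 10 = 6.950

θ* = 6.950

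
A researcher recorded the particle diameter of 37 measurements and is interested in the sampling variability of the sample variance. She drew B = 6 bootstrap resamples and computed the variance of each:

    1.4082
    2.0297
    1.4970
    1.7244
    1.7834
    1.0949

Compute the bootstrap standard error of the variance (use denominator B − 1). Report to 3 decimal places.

Bootstrap SE is the standard deviation of the 6 replicate variances.
Mean of replicates: (1.4082 + 2.0297 + 1.4970 + 1.7244 + 1.7834 + 1.0949) / 6 = 9.53760 / 6 = 1.58960
Sum of squared deviations: (−0.18140)² + (+0.44010)² + (−0.09260)² + (+0.13480)² + (+0.19380)² + (−0.49470)² = 0.53563
Variance = 0.53563 / 5 = 0.10713
SE* = √0.10713

SE* = 0.327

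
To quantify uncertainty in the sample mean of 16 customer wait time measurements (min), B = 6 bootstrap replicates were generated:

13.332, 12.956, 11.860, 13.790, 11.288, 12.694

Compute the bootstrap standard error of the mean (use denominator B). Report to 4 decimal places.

SE* = 0.8504

Bootstrap SE is the standard deviation of the 6 replicate means.
Mean of replicates: (13.332 + 12.956 + 11.860 + 13.790 + 11.288 + 12.694) / 6 = 75.92000 / 6 = 12.65333
Sum of squared deviations: (+0.67867)² + (+0.30267)² + (−0.79333)² + (+1.13667)² + (−1.36533)² + (+0.04067)² = 4.33937
Variance = 4.33937 / 6 = 0.72323
SE* = √0.72323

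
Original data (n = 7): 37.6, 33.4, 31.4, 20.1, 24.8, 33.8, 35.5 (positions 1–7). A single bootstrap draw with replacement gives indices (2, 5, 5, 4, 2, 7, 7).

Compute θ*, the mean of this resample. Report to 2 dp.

Resample values: 33.4, 24.8, 24.8, 20.1, 33.4, 35.5, 35.5.
Mean = (33.4 + 24.8 + 24.8 + 20.1 + 33.4 + 35.5 + 35.5) / 7 = 207.50 / 7 = 29.64

θ* = 29.64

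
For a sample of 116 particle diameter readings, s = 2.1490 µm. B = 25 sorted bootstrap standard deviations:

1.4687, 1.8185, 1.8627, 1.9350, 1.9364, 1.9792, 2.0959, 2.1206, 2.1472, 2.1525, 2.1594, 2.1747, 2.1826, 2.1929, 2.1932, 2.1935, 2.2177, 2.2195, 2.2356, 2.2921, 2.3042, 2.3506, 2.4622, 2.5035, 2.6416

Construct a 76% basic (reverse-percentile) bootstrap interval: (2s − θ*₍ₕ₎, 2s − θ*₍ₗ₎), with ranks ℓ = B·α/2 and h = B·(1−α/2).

Percentile endpoints at ranks 3 and 22: θ*₍3₎ = 1.8627, θ*₍22₎ = 2.3506.
Basic interval reflects these around s:
  lower = 2 × 2.1490 − 2.3506 = 1.9474
  upper = 2 × 2.1490 − 1.8627 = 2.4353

(1.9474, 2.4353)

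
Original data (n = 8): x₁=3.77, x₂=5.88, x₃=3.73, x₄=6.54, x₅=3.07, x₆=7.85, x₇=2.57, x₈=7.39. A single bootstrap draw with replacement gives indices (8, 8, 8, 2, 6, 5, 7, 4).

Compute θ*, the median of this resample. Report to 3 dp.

Resample values: 7.39, 7.39, 7.39, 5.88, 7.85, 3.07, 2.57, 6.54.
Sorted: 2.57, 3.07, 5.88, 6.54, 7.39, 7.39, 7.39, 7.85
Median = average of the two middle values = 6.965

θ* = 6.965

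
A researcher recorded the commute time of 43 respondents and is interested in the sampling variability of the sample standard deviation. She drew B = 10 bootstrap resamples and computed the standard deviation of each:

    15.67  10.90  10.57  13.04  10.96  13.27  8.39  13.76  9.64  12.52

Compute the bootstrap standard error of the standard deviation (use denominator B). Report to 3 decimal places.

SE* = 2.057

Bootstrap SE is the standard deviation of the 10 replicate standard deviations.
Mean of replicates: (15.67 + 10.90 + 10.57 + 13.04 + 10.96 + 13.27 + 8.39 + 13.76 + 9.64 + 12.52) / 10 = 118.7200 / 10 = 11.8720
Sum of squared deviations: (+3.7980)² + (−0.9720)² + (−1.3020)² + (+1.1680)² + (−0.9120)² + (+1.3980)² + (−3.4820)² + (+1.8880)² + (−2.2320)² + (+0.6480)² = 42.3058
Variance = 42.3058 / 10 = 4.2306
SE* = √4.2306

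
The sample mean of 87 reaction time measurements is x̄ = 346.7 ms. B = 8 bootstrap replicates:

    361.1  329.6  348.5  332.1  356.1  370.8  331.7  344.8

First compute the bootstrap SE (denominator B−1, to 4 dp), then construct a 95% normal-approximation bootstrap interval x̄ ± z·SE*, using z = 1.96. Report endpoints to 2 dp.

(316.94, 376.46)

Mean of replicates = 346.8375; sum of squared deviations = 1613.7988; SE* = √(1613.7988/7) = 15.1836
Margin = 1.96 × 15.1836 = 29.760
Interval: 346.7 ± 29.760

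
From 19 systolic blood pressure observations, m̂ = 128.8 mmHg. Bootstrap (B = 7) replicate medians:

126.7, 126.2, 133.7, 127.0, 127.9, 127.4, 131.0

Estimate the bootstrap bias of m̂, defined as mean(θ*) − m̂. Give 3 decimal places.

bias = −0.243

mean(θ*) = (126.7 + 126.2 + 133.7 + 127.0 + 127.9 + 127.4 + 131.0) / 7 = 128.5571
bias = 128.5571 − 128.8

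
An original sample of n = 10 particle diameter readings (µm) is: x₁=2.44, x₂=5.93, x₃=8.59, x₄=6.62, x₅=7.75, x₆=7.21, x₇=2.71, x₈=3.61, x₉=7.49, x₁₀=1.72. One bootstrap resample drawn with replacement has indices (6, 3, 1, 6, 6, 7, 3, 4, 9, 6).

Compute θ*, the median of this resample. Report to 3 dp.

θ* = 7.210

Resample values: 7.21, 8.59, 2.44, 7.21, 7.21, 2.71, 8.59, 6.62, 7.49, 7.21.
Sorted: 2.44, 2.71, 6.62, 7.21, 7.21, 7.21, 7.21, 7.49, 8.59, 8.59
Median = average of the two middle values = 7.210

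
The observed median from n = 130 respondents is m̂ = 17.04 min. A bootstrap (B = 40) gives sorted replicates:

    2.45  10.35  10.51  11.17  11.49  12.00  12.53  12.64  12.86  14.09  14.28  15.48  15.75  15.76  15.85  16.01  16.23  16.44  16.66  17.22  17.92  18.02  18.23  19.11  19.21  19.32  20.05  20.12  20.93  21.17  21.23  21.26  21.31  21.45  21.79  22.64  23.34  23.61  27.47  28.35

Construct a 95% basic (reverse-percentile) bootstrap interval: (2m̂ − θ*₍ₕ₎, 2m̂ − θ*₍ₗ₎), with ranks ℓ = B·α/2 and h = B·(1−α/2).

Percentile endpoints at ranks 1 and 39: θ*₍1₎ = 2.45, θ*₍39₎ = 27.47.
Basic interval reflects these around m̂:
  lower = 2 × 17.04 − 27.47 = 6.61
  upper = 2 × 17.04 − 2.45 = 31.63

(6.61, 31.63)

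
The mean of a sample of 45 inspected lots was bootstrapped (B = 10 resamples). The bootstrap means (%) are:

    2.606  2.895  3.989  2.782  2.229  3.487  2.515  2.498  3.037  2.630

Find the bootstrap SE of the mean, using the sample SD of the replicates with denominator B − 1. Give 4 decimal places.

Bootstrap SE is the standard deviation of the 10 replicate means.
Mean of replicates: (2.606 + 2.895 + 3.989 + 2.782 + 2.229 + 3.487 + 2.515 + 2.498 + 3.037 + 2.630) / 10 = 28.66800 / 10 = 2.86680
Sum of squared deviations: (−0.26080)² + (+0.02820)² + (+1.12220)² + (−0.08480)² + (−0.63780)² + (+0.62020)² + (−0.35180)² + (−0.36880)² + (+0.17020)² + (−0.23680)² = 2.47159
Variance = 2.47159 / 9 = 0.27462
SE* = √0.27462

SE* = 0.5240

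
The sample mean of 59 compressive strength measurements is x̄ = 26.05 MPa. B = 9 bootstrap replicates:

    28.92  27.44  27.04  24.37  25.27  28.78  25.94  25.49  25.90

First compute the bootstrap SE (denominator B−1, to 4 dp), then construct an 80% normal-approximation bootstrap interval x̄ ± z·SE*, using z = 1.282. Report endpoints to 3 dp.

Mean of replicates = 26.5722; sum of squared deviations = 19.9266; SE* = √(19.9266/8) = 1.5782
Margin = 1.282 × 1.5782 = 2.0233
Interval: 26.05 ± 2.0233

(24.027, 28.073)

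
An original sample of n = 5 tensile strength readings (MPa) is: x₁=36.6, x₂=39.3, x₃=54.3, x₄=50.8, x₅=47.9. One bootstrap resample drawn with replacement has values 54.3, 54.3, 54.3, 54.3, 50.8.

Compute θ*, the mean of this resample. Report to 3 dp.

Mean = (54.3 + 54.3 + 54.3 + 54.3 + 50.8) / 5 = 268.00 / 5 = 53.600

θ* = 53.600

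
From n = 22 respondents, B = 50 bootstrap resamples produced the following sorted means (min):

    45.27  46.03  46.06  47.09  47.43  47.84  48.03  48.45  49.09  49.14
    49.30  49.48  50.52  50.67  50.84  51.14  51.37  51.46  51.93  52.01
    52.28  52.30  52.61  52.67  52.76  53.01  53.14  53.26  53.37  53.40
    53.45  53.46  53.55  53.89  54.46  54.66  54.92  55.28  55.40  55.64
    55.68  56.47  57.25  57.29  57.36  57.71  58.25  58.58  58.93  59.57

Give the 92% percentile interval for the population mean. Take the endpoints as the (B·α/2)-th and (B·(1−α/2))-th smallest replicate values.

(46.03, 58.58)

α = 0.08; lower rank = 50 × 0.040 = 2; upper rank = 50 × 0.960 = 48.
The 2nd smallest replicate is 46.03; the 48th is 58.58.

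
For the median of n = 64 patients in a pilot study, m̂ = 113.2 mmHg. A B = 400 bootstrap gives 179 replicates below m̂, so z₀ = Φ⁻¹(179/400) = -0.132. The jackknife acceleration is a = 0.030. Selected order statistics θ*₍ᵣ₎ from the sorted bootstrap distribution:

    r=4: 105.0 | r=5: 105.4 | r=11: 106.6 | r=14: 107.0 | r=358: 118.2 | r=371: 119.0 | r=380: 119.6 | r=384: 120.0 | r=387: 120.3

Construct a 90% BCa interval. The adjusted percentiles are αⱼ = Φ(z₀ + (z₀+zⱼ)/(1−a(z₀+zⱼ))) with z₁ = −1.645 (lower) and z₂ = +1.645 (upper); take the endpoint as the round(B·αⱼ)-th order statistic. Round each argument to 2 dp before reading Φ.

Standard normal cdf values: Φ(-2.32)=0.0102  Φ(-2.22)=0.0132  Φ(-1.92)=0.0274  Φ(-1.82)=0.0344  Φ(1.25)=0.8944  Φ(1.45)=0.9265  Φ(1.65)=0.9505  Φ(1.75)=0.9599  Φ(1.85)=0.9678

(107.0, 119.0)

Lower: z₀ + z₁ = -0.132 + (-1.645) = -1.777; 1 − a(z₀+z₁) = 1 − (0.030)(-1.777) = 1.0533; argument = -0.132 + (-1.777)/1.0533 = -1.8191 → -1.82.
α₁ = Φ(-1.82) = 0.0344; rank = round(400 × 0.0344) = 14; θ*₍14₎ = 107.0.
Upper: z₀ + z₂ = 1.513; 1 − a(z₀+z₂) = 0.9546; argument = 1.4529 → 1.45; α₂ = 0.9265; rank = 371; θ*₍371₎ = 119.0.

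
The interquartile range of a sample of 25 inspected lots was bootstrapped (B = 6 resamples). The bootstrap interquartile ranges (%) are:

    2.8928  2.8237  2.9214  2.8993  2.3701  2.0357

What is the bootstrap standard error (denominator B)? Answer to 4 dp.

Bootstrap SE is the standard deviation of the 6 replicate interquartile ranges.
Mean of replicates: (2.8928 + 2.8237 + 2.9214 + 2.8993 + 2.3701 + 2.0357) / 6 = 15.94300 / 6 = 2.65717
Sum of squared deviations: (+0.23563)² + (+0.16653)² + (+0.26423)² + (+0.24213)² + (−0.28707)² + (−0.62147)² = 0.68033
Variance = 0.68033 / 6 = 0.11339
SE* = √0.11339

SE* = 0.3367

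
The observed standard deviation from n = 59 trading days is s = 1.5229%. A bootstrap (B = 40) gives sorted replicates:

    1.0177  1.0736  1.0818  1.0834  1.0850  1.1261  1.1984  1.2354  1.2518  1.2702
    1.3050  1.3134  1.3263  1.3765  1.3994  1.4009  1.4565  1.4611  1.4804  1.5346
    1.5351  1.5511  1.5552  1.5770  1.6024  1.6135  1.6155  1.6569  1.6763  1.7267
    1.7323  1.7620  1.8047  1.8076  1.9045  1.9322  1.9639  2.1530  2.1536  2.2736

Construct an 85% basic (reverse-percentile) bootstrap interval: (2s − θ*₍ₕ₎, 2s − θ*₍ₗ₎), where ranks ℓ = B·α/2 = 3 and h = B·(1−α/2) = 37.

(1.0819, 1.9640)

Percentile endpoints at ranks 3 and 37: θ*₍3₎ = 1.0818, θ*₍37₎ = 1.9639.
Basic interval reflects these around s:
  lower = 2 × 1.5229 − 1.9639 = 1.0819
  upper = 2 × 1.5229 − 1.0818 = 1.9640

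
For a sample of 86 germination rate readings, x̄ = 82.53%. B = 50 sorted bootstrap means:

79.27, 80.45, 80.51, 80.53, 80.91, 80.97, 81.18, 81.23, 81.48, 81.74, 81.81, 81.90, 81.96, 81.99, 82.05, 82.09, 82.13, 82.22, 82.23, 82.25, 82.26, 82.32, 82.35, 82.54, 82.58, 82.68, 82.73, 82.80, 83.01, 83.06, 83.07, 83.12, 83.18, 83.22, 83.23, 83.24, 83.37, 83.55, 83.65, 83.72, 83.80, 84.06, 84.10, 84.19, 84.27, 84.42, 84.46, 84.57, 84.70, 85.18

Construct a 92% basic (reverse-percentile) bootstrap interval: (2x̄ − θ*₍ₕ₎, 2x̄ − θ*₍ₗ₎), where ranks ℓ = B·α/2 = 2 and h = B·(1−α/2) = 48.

Percentile endpoints at ranks 2 and 48: θ*₍2₎ = 80.45, θ*₍48₎ = 84.57.
Basic interval reflects these around x̄:
  lower = 2 × 82.53 − 84.57 = 80.49
  upper = 2 × 82.53 − 80.45 = 84.61

(80.49, 84.61)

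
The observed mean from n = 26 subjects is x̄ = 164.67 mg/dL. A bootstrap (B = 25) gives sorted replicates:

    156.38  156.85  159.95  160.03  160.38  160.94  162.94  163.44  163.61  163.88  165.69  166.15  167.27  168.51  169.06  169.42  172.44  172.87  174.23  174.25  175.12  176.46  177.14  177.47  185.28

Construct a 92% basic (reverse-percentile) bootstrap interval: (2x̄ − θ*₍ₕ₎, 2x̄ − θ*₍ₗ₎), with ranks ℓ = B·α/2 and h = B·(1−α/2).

(151.87, 172.96)

Percentile endpoints at ranks 1 and 24: θ*₍1₎ = 156.38, θ*₍24₎ = 177.47.
Basic interval reflects these around x̄:
  lower = 2 × 164.67 − 177.47 = 151.87
  upper = 2 × 164.67 − 156.38 = 172.96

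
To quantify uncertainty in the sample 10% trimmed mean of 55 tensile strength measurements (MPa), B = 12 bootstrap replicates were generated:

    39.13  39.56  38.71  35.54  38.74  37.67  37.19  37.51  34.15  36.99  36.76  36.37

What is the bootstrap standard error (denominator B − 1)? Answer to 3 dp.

SE* = 1.565

Bootstrap SE is the standard deviation of the 12 replicate 10% trimmed means.
Mean of replicates: (39.13 + 39.56 + 38.71 + 35.54 + 38.74 + 37.67 + 37.19 + 37.51 + 34.15 + 36.99 + 36.76 + 36.37) / 12 = 448.3200 / 12 = 37.3600
Sum of squared deviations: (+1.7700)² + (+2.2000)² + (+1.3500)² + (−1.8200)² + (+1.3800)² + (+0.3100)² + (−0.1700)² + (+0.1500)² + (−3.2100)² + (−0.3700)² + (−0.6000)² + (−0.9900)² = 26.9408
Variance = 26.9408 / 11 = 2.4492
SE* = √2.4492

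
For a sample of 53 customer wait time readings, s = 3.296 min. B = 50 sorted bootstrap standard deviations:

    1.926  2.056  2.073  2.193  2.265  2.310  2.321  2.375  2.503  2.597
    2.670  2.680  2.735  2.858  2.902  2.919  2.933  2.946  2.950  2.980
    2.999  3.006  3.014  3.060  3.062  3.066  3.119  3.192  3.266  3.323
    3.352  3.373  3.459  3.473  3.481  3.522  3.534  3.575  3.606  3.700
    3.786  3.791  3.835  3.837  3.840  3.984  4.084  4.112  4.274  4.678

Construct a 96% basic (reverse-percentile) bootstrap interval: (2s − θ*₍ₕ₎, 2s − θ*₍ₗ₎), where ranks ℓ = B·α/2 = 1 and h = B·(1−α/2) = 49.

(2.318, 4.666)

Percentile endpoints at ranks 1 and 49: θ*₍1₎ = 1.926, θ*₍49₎ = 4.274.
Basic interval reflects these around s:
  lower = 2 × 3.296 − 4.274 = 2.318
  upper = 2 × 3.296 − 1.926 = 4.666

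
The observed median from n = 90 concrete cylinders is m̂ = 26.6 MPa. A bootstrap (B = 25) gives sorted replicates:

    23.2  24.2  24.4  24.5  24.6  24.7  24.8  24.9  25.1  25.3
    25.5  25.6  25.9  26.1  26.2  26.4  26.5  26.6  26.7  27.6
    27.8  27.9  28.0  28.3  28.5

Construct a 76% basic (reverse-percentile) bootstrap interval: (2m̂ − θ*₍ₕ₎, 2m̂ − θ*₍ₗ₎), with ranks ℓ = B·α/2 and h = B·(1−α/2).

Percentile endpoints at ranks 3 and 22: θ*₍3₎ = 24.4, θ*₍22₎ = 27.9.
Basic interval reflects these around m̂:
  lower = 2 × 26.6 − 27.9 = 25.3
  upper = 2 × 26.6 − 24.4 = 28.8

(25.3, 28.8)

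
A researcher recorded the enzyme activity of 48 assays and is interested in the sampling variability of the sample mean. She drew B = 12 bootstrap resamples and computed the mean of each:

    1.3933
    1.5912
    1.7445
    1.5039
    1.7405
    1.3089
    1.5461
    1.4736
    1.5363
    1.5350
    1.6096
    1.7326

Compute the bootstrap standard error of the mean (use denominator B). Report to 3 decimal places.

SE* = 0.130

Bootstrap SE is the standard deviation of the 12 replicate means.
Mean of replicates: (1.3933 + 1.5912 + 1.7445 + 1.5039 + 1.7405 + 1.3089 + 1.5461 + 1.4736 + 1.5363 + 1.5350 + 1.6096 + 1.7326) / 12 = 18.71550 / 12 = 1.55962
Sum of squared deviations: (−0.16632)² + (+0.03158)² + (+0.18488)² + (−0.05572)² + (+0.18088)² + (−0.25072)² + (−0.01352)² + (−0.08602)² + (−0.02332)² + (−0.02462)² + (+0.04998)² + (+0.17298)² = 0.20268
Variance = 0.20268 / 12 = 0.01689
SE* = √0.01689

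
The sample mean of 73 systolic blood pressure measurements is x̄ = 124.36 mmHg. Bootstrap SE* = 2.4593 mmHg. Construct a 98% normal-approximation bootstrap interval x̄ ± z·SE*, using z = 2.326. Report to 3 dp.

Margin = 2.326 × 2.4593 = 5.7203
Interval: 124.36 ± 5.7203

(118.640, 130.080)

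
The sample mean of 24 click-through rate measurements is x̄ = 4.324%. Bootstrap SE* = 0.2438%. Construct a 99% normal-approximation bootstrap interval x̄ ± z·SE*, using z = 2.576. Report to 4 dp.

Margin = 2.576 × 0.2438 = 0.62803
Interval: 4.324 ± 0.62803

(3.6960, 4.9520)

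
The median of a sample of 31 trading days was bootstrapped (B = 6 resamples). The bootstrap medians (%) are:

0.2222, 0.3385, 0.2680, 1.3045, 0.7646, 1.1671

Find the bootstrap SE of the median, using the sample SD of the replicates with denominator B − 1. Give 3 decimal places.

Bootstrap SE is the standard deviation of the 6 replicate medians.
Mean of replicates: (0.2222 + 0.3385 + 0.2680 + 1.3045 + 0.7646 + 1.1671) / 6 = 4.06490 / 6 = 0.67748
Sum of squared deviations: (−0.45528)² + (−0.33898)² + (−0.40948)² + (+0.62702)² + (+0.08712)² + (+0.48962)² = 1.13033
Variance = 1.13033 / 5 = 0.22607
SE* = √0.22607

SE* = 0.475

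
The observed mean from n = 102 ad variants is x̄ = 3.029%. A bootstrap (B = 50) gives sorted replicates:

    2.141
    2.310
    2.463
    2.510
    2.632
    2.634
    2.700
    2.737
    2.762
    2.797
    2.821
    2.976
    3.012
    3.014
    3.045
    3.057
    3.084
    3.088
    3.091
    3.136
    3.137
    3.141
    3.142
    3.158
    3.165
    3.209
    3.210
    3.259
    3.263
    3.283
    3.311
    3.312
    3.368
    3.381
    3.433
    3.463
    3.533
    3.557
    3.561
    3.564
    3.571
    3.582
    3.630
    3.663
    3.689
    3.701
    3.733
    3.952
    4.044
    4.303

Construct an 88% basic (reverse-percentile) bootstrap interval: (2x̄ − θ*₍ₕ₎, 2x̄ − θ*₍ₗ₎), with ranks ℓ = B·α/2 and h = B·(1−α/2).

Percentile endpoints at ranks 3 and 47: θ*₍3₎ = 2.463, θ*₍47₎ = 3.733.
Basic interval reflects these around x̄:
  lower = 2 × 3.029 − 3.733 = 2.325
  upper = 2 × 3.029 − 2.463 = 3.595

(2.325, 3.595)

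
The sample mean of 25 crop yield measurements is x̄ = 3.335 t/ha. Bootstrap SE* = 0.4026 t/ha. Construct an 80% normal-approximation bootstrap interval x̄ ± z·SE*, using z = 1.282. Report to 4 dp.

(2.8189, 3.8511)

Margin = 1.282 × 0.4026 = 0.51613
Interval: 3.335 ± 0.51613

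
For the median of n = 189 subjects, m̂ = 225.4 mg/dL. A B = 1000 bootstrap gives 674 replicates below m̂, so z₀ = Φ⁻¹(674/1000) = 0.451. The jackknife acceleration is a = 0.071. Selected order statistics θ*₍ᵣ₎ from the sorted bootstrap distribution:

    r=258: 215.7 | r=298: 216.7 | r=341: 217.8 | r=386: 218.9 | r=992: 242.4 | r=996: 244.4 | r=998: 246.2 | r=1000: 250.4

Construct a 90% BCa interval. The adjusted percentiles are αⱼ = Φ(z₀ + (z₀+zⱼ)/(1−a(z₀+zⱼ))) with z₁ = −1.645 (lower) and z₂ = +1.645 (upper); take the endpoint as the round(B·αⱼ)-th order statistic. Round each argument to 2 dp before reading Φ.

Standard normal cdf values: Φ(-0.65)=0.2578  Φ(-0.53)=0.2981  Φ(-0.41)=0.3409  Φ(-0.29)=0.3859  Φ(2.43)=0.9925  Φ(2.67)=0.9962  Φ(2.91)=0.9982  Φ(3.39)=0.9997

(215.7, 246.2)

Lower: z₀ + z₁ = 0.451 + (-1.645) = -1.194; 1 − a(z₀+z₁) = 1 − (0.071)(-1.194) = 1.0848; argument = 0.451 + (-1.194)/1.0848 = -0.6497 → -0.65.
α₁ = Φ(-0.65) = 0.2578; rank = round(1000 × 0.2578) = 258; θ*₍258₎ = 215.7.
Upper: z₀ + z₂ = 2.096; 1 − a(z₀+z₂) = 0.8512; argument = 2.9135 → 2.91; α₂ = 0.9982; rank = 998; θ*₍998₎ = 246.2.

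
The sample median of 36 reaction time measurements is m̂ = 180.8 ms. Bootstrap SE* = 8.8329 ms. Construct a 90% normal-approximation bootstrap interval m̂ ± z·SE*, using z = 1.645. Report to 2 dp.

(166.27, 195.33)

Margin = 1.645 × 8.8329 = 14.530
Interval: 180.8 ± 14.530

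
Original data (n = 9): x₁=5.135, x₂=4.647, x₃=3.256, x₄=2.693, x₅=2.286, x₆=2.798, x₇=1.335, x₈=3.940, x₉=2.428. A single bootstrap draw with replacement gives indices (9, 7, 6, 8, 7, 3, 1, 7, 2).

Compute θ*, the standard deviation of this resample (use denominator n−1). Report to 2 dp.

θ* = 1.45

Resample values: 2.428, 1.335, 2.798, 3.940, 1.335, 3.256, 5.135, 1.335, 4.647.
Mean = 2.9121; sum of squared deviations = 16.8351
s² = 16.8351 / 8 = 2.1044
s = √2.1044 = 1.45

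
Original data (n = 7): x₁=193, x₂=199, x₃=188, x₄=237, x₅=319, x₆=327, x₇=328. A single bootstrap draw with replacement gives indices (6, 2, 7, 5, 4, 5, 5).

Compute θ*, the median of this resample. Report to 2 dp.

θ* = 319.00

Resample values: 327, 199, 328, 319, 237, 319, 319.
Sorted: 199, 237, 319, 319, 319, 327, 328
Median = middle value = 319.00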